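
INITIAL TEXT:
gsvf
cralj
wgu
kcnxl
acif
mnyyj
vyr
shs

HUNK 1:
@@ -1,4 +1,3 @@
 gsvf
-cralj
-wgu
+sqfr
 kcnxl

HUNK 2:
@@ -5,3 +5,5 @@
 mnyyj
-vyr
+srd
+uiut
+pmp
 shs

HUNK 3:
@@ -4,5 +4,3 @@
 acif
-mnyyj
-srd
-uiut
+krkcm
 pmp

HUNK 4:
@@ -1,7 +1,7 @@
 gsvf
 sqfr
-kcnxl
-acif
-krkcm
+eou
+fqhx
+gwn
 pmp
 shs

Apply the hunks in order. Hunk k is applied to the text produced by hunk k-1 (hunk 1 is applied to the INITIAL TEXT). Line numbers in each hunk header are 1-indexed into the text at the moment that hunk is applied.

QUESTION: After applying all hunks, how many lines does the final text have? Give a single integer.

Answer: 7

Derivation:
Hunk 1: at line 1 remove [cralj,wgu] add [sqfr] -> 7 lines: gsvf sqfr kcnxl acif mnyyj vyr shs
Hunk 2: at line 5 remove [vyr] add [srd,uiut,pmp] -> 9 lines: gsvf sqfr kcnxl acif mnyyj srd uiut pmp shs
Hunk 3: at line 4 remove [mnyyj,srd,uiut] add [krkcm] -> 7 lines: gsvf sqfr kcnxl acif krkcm pmp shs
Hunk 4: at line 1 remove [kcnxl,acif,krkcm] add [eou,fqhx,gwn] -> 7 lines: gsvf sqfr eou fqhx gwn pmp shs
Final line count: 7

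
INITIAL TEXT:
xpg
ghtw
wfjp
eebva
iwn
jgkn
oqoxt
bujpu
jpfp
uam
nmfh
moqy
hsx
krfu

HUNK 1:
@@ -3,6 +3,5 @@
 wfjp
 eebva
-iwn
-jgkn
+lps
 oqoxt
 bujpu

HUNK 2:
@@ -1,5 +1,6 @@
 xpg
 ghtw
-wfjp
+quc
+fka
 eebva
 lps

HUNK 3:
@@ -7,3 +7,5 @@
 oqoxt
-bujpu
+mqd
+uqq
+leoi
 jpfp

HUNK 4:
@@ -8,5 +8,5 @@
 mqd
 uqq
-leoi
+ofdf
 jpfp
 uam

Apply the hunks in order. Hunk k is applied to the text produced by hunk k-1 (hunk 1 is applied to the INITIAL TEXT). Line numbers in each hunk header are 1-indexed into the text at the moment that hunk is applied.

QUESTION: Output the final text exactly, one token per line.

Answer: xpg
ghtw
quc
fka
eebva
lps
oqoxt
mqd
uqq
ofdf
jpfp
uam
nmfh
moqy
hsx
krfu

Derivation:
Hunk 1: at line 3 remove [iwn,jgkn] add [lps] -> 13 lines: xpg ghtw wfjp eebva lps oqoxt bujpu jpfp uam nmfh moqy hsx krfu
Hunk 2: at line 1 remove [wfjp] add [quc,fka] -> 14 lines: xpg ghtw quc fka eebva lps oqoxt bujpu jpfp uam nmfh moqy hsx krfu
Hunk 3: at line 7 remove [bujpu] add [mqd,uqq,leoi] -> 16 lines: xpg ghtw quc fka eebva lps oqoxt mqd uqq leoi jpfp uam nmfh moqy hsx krfu
Hunk 4: at line 8 remove [leoi] add [ofdf] -> 16 lines: xpg ghtw quc fka eebva lps oqoxt mqd uqq ofdf jpfp uam nmfh moqy hsx krfu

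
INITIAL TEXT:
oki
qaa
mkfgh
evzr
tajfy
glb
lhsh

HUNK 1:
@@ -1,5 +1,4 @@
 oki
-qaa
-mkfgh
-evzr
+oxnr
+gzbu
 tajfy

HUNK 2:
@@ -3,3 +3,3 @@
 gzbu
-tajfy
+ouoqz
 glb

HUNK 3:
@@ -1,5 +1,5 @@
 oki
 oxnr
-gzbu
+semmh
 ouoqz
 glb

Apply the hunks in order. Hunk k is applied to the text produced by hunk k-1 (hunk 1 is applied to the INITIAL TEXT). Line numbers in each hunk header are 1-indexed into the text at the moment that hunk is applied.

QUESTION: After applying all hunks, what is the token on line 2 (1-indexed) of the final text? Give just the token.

Answer: oxnr

Derivation:
Hunk 1: at line 1 remove [qaa,mkfgh,evzr] add [oxnr,gzbu] -> 6 lines: oki oxnr gzbu tajfy glb lhsh
Hunk 2: at line 3 remove [tajfy] add [ouoqz] -> 6 lines: oki oxnr gzbu ouoqz glb lhsh
Hunk 3: at line 1 remove [gzbu] add [semmh] -> 6 lines: oki oxnr semmh ouoqz glb lhsh
Final line 2: oxnr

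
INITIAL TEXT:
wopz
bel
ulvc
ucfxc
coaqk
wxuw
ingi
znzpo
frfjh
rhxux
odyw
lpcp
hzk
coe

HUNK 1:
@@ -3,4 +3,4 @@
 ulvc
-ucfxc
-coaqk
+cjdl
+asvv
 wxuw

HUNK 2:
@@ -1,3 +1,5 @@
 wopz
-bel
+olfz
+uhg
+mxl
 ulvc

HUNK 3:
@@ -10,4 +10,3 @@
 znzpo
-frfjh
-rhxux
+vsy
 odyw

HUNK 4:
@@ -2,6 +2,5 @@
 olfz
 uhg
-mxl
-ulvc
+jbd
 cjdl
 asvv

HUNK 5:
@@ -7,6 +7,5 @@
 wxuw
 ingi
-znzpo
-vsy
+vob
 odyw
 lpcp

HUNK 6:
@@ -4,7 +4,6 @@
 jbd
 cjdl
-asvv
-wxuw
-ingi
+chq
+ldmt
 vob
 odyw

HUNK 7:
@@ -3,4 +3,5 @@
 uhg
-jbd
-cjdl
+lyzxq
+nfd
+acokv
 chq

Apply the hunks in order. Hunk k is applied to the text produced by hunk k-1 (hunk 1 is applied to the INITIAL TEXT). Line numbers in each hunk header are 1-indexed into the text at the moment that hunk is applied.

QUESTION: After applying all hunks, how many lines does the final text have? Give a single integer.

Answer: 13

Derivation:
Hunk 1: at line 3 remove [ucfxc,coaqk] add [cjdl,asvv] -> 14 lines: wopz bel ulvc cjdl asvv wxuw ingi znzpo frfjh rhxux odyw lpcp hzk coe
Hunk 2: at line 1 remove [bel] add [olfz,uhg,mxl] -> 16 lines: wopz olfz uhg mxl ulvc cjdl asvv wxuw ingi znzpo frfjh rhxux odyw lpcp hzk coe
Hunk 3: at line 10 remove [frfjh,rhxux] add [vsy] -> 15 lines: wopz olfz uhg mxl ulvc cjdl asvv wxuw ingi znzpo vsy odyw lpcp hzk coe
Hunk 4: at line 2 remove [mxl,ulvc] add [jbd] -> 14 lines: wopz olfz uhg jbd cjdl asvv wxuw ingi znzpo vsy odyw lpcp hzk coe
Hunk 5: at line 7 remove [znzpo,vsy] add [vob] -> 13 lines: wopz olfz uhg jbd cjdl asvv wxuw ingi vob odyw lpcp hzk coe
Hunk 6: at line 4 remove [asvv,wxuw,ingi] add [chq,ldmt] -> 12 lines: wopz olfz uhg jbd cjdl chq ldmt vob odyw lpcp hzk coe
Hunk 7: at line 3 remove [jbd,cjdl] add [lyzxq,nfd,acokv] -> 13 lines: wopz olfz uhg lyzxq nfd acokv chq ldmt vob odyw lpcp hzk coe
Final line count: 13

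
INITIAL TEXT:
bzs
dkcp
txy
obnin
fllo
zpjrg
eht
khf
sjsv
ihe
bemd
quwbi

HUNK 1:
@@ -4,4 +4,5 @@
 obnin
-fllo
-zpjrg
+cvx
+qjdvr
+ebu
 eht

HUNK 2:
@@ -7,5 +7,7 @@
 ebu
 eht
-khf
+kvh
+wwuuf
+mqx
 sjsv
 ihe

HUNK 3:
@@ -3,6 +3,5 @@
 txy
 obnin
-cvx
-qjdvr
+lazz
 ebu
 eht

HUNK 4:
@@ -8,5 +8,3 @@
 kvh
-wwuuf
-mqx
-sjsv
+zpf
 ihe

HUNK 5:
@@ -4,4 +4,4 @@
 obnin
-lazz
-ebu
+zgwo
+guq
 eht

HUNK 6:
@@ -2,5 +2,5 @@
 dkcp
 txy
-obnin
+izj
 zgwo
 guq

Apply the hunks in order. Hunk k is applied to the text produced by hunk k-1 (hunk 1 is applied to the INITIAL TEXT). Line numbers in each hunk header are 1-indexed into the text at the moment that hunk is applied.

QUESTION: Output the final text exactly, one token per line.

Answer: bzs
dkcp
txy
izj
zgwo
guq
eht
kvh
zpf
ihe
bemd
quwbi

Derivation:
Hunk 1: at line 4 remove [fllo,zpjrg] add [cvx,qjdvr,ebu] -> 13 lines: bzs dkcp txy obnin cvx qjdvr ebu eht khf sjsv ihe bemd quwbi
Hunk 2: at line 7 remove [khf] add [kvh,wwuuf,mqx] -> 15 lines: bzs dkcp txy obnin cvx qjdvr ebu eht kvh wwuuf mqx sjsv ihe bemd quwbi
Hunk 3: at line 3 remove [cvx,qjdvr] add [lazz] -> 14 lines: bzs dkcp txy obnin lazz ebu eht kvh wwuuf mqx sjsv ihe bemd quwbi
Hunk 4: at line 8 remove [wwuuf,mqx,sjsv] add [zpf] -> 12 lines: bzs dkcp txy obnin lazz ebu eht kvh zpf ihe bemd quwbi
Hunk 5: at line 4 remove [lazz,ebu] add [zgwo,guq] -> 12 lines: bzs dkcp txy obnin zgwo guq eht kvh zpf ihe bemd quwbi
Hunk 6: at line 2 remove [obnin] add [izj] -> 12 lines: bzs dkcp txy izj zgwo guq eht kvh zpf ihe bemd quwbi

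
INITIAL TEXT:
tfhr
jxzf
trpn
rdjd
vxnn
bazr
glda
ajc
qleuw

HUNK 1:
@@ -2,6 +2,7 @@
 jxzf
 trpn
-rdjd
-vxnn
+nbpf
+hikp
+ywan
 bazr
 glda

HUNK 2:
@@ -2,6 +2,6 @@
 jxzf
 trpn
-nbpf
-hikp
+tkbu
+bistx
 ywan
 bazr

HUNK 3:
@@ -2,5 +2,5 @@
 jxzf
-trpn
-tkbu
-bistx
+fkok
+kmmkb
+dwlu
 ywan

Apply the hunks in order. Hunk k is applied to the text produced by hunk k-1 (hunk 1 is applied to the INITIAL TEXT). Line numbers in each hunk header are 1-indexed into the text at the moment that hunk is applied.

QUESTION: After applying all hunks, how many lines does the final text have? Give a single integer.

Hunk 1: at line 2 remove [rdjd,vxnn] add [nbpf,hikp,ywan] -> 10 lines: tfhr jxzf trpn nbpf hikp ywan bazr glda ajc qleuw
Hunk 2: at line 2 remove [nbpf,hikp] add [tkbu,bistx] -> 10 lines: tfhr jxzf trpn tkbu bistx ywan bazr glda ajc qleuw
Hunk 3: at line 2 remove [trpn,tkbu,bistx] add [fkok,kmmkb,dwlu] -> 10 lines: tfhr jxzf fkok kmmkb dwlu ywan bazr glda ajc qleuw
Final line count: 10

Answer: 10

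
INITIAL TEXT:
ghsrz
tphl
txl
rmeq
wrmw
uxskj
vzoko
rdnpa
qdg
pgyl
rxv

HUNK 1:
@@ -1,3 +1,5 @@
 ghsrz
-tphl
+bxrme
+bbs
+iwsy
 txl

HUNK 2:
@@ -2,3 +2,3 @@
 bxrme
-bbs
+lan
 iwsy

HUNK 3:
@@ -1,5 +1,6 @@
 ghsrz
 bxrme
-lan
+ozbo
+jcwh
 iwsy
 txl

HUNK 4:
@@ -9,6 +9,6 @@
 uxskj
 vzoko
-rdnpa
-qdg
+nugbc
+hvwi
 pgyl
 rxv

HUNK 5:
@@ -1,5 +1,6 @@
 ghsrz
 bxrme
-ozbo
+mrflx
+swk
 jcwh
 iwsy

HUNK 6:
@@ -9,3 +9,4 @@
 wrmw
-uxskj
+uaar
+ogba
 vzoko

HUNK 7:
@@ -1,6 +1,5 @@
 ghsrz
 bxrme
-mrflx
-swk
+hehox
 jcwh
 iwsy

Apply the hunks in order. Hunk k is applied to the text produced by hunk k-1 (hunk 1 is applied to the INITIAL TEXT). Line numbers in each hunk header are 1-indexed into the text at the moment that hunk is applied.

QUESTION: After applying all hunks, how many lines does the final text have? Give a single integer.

Answer: 15

Derivation:
Hunk 1: at line 1 remove [tphl] add [bxrme,bbs,iwsy] -> 13 lines: ghsrz bxrme bbs iwsy txl rmeq wrmw uxskj vzoko rdnpa qdg pgyl rxv
Hunk 2: at line 2 remove [bbs] add [lan] -> 13 lines: ghsrz bxrme lan iwsy txl rmeq wrmw uxskj vzoko rdnpa qdg pgyl rxv
Hunk 3: at line 1 remove [lan] add [ozbo,jcwh] -> 14 lines: ghsrz bxrme ozbo jcwh iwsy txl rmeq wrmw uxskj vzoko rdnpa qdg pgyl rxv
Hunk 4: at line 9 remove [rdnpa,qdg] add [nugbc,hvwi] -> 14 lines: ghsrz bxrme ozbo jcwh iwsy txl rmeq wrmw uxskj vzoko nugbc hvwi pgyl rxv
Hunk 5: at line 1 remove [ozbo] add [mrflx,swk] -> 15 lines: ghsrz bxrme mrflx swk jcwh iwsy txl rmeq wrmw uxskj vzoko nugbc hvwi pgyl rxv
Hunk 6: at line 9 remove [uxskj] add [uaar,ogba] -> 16 lines: ghsrz bxrme mrflx swk jcwh iwsy txl rmeq wrmw uaar ogba vzoko nugbc hvwi pgyl rxv
Hunk 7: at line 1 remove [mrflx,swk] add [hehox] -> 15 lines: ghsrz bxrme hehox jcwh iwsy txl rmeq wrmw uaar ogba vzoko nugbc hvwi pgyl rxv
Final line count: 15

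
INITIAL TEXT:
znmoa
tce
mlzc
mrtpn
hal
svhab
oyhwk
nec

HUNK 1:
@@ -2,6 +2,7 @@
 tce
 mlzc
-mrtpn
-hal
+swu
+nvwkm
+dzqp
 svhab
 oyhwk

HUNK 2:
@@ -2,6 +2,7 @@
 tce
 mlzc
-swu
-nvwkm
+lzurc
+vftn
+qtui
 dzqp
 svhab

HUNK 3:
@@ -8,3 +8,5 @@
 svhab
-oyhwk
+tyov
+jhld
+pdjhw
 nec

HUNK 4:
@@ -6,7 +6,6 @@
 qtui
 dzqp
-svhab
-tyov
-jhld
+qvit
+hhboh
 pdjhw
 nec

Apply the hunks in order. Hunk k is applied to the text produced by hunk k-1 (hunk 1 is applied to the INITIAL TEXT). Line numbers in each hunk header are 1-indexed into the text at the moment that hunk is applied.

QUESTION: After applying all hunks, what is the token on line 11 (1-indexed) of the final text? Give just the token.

Hunk 1: at line 2 remove [mrtpn,hal] add [swu,nvwkm,dzqp] -> 9 lines: znmoa tce mlzc swu nvwkm dzqp svhab oyhwk nec
Hunk 2: at line 2 remove [swu,nvwkm] add [lzurc,vftn,qtui] -> 10 lines: znmoa tce mlzc lzurc vftn qtui dzqp svhab oyhwk nec
Hunk 3: at line 8 remove [oyhwk] add [tyov,jhld,pdjhw] -> 12 lines: znmoa tce mlzc lzurc vftn qtui dzqp svhab tyov jhld pdjhw nec
Hunk 4: at line 6 remove [svhab,tyov,jhld] add [qvit,hhboh] -> 11 lines: znmoa tce mlzc lzurc vftn qtui dzqp qvit hhboh pdjhw nec
Final line 11: nec

Answer: nec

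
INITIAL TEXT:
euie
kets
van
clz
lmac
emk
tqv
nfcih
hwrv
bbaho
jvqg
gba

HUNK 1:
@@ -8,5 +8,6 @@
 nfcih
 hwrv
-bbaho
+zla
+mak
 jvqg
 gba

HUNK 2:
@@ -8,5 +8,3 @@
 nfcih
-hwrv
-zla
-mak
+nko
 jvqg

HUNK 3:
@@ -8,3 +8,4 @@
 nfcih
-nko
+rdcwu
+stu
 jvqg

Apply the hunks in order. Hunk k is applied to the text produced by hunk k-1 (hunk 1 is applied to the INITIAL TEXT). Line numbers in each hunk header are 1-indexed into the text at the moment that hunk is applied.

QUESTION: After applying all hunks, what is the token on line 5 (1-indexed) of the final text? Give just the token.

Answer: lmac

Derivation:
Hunk 1: at line 8 remove [bbaho] add [zla,mak] -> 13 lines: euie kets van clz lmac emk tqv nfcih hwrv zla mak jvqg gba
Hunk 2: at line 8 remove [hwrv,zla,mak] add [nko] -> 11 lines: euie kets van clz lmac emk tqv nfcih nko jvqg gba
Hunk 3: at line 8 remove [nko] add [rdcwu,stu] -> 12 lines: euie kets van clz lmac emk tqv nfcih rdcwu stu jvqg gba
Final line 5: lmac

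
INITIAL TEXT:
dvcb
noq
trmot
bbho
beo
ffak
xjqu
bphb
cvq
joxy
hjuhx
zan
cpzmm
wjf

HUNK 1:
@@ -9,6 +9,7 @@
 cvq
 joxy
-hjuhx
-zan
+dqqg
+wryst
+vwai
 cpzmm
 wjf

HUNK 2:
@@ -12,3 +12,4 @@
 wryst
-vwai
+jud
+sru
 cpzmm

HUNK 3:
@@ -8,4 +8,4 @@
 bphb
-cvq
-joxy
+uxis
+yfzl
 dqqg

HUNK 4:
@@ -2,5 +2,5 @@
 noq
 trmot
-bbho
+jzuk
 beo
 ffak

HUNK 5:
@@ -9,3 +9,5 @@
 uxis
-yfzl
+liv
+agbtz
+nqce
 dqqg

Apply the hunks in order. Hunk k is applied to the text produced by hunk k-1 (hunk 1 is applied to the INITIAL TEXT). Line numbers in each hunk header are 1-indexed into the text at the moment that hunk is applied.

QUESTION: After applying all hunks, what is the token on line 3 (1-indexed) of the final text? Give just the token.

Answer: trmot

Derivation:
Hunk 1: at line 9 remove [hjuhx,zan] add [dqqg,wryst,vwai] -> 15 lines: dvcb noq trmot bbho beo ffak xjqu bphb cvq joxy dqqg wryst vwai cpzmm wjf
Hunk 2: at line 12 remove [vwai] add [jud,sru] -> 16 lines: dvcb noq trmot bbho beo ffak xjqu bphb cvq joxy dqqg wryst jud sru cpzmm wjf
Hunk 3: at line 8 remove [cvq,joxy] add [uxis,yfzl] -> 16 lines: dvcb noq trmot bbho beo ffak xjqu bphb uxis yfzl dqqg wryst jud sru cpzmm wjf
Hunk 4: at line 2 remove [bbho] add [jzuk] -> 16 lines: dvcb noq trmot jzuk beo ffak xjqu bphb uxis yfzl dqqg wryst jud sru cpzmm wjf
Hunk 5: at line 9 remove [yfzl] add [liv,agbtz,nqce] -> 18 lines: dvcb noq trmot jzuk beo ffak xjqu bphb uxis liv agbtz nqce dqqg wryst jud sru cpzmm wjf
Final line 3: trmot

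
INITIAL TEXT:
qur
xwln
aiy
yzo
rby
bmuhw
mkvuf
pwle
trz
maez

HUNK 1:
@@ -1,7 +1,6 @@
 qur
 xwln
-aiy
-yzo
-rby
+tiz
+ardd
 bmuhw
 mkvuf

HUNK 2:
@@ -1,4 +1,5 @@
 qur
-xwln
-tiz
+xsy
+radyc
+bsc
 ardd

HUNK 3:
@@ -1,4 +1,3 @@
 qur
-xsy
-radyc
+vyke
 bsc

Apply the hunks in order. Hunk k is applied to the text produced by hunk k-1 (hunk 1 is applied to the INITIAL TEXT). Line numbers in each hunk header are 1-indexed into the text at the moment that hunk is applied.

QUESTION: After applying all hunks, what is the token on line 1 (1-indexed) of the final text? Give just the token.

Answer: qur

Derivation:
Hunk 1: at line 1 remove [aiy,yzo,rby] add [tiz,ardd] -> 9 lines: qur xwln tiz ardd bmuhw mkvuf pwle trz maez
Hunk 2: at line 1 remove [xwln,tiz] add [xsy,radyc,bsc] -> 10 lines: qur xsy radyc bsc ardd bmuhw mkvuf pwle trz maez
Hunk 3: at line 1 remove [xsy,radyc] add [vyke] -> 9 lines: qur vyke bsc ardd bmuhw mkvuf pwle trz maez
Final line 1: qur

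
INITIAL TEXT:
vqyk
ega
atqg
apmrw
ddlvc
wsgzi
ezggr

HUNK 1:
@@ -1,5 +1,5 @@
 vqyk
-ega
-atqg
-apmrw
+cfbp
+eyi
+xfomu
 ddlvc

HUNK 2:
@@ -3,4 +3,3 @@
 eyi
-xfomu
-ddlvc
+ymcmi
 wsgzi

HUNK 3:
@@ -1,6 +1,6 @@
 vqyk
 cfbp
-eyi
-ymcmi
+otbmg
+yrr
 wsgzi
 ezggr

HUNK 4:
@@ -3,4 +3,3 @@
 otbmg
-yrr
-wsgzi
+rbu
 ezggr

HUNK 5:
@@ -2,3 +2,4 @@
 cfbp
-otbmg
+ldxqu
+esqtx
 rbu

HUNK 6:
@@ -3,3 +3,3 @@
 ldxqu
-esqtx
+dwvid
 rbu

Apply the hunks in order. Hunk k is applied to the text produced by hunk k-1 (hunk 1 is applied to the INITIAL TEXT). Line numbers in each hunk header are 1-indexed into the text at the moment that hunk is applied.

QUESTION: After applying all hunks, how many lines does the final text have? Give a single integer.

Hunk 1: at line 1 remove [ega,atqg,apmrw] add [cfbp,eyi,xfomu] -> 7 lines: vqyk cfbp eyi xfomu ddlvc wsgzi ezggr
Hunk 2: at line 3 remove [xfomu,ddlvc] add [ymcmi] -> 6 lines: vqyk cfbp eyi ymcmi wsgzi ezggr
Hunk 3: at line 1 remove [eyi,ymcmi] add [otbmg,yrr] -> 6 lines: vqyk cfbp otbmg yrr wsgzi ezggr
Hunk 4: at line 3 remove [yrr,wsgzi] add [rbu] -> 5 lines: vqyk cfbp otbmg rbu ezggr
Hunk 5: at line 2 remove [otbmg] add [ldxqu,esqtx] -> 6 lines: vqyk cfbp ldxqu esqtx rbu ezggr
Hunk 6: at line 3 remove [esqtx] add [dwvid] -> 6 lines: vqyk cfbp ldxqu dwvid rbu ezggr
Final line count: 6

Answer: 6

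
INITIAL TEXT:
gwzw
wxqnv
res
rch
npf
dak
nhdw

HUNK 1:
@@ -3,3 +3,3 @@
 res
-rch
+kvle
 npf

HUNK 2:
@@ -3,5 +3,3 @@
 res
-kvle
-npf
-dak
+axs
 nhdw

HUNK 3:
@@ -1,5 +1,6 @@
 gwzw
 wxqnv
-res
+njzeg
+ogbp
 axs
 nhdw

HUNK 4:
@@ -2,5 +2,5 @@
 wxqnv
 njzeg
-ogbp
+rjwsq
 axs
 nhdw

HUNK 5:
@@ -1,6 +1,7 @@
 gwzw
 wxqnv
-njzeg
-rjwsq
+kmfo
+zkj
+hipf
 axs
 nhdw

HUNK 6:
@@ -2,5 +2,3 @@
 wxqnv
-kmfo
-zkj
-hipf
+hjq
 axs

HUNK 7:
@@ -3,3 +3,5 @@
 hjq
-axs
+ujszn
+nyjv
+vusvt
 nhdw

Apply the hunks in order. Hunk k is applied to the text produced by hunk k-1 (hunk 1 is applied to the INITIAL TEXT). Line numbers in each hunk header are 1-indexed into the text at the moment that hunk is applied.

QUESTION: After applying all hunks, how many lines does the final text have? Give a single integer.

Answer: 7

Derivation:
Hunk 1: at line 3 remove [rch] add [kvle] -> 7 lines: gwzw wxqnv res kvle npf dak nhdw
Hunk 2: at line 3 remove [kvle,npf,dak] add [axs] -> 5 lines: gwzw wxqnv res axs nhdw
Hunk 3: at line 1 remove [res] add [njzeg,ogbp] -> 6 lines: gwzw wxqnv njzeg ogbp axs nhdw
Hunk 4: at line 2 remove [ogbp] add [rjwsq] -> 6 lines: gwzw wxqnv njzeg rjwsq axs nhdw
Hunk 5: at line 1 remove [njzeg,rjwsq] add [kmfo,zkj,hipf] -> 7 lines: gwzw wxqnv kmfo zkj hipf axs nhdw
Hunk 6: at line 2 remove [kmfo,zkj,hipf] add [hjq] -> 5 lines: gwzw wxqnv hjq axs nhdw
Hunk 7: at line 3 remove [axs] add [ujszn,nyjv,vusvt] -> 7 lines: gwzw wxqnv hjq ujszn nyjv vusvt nhdw
Final line count: 7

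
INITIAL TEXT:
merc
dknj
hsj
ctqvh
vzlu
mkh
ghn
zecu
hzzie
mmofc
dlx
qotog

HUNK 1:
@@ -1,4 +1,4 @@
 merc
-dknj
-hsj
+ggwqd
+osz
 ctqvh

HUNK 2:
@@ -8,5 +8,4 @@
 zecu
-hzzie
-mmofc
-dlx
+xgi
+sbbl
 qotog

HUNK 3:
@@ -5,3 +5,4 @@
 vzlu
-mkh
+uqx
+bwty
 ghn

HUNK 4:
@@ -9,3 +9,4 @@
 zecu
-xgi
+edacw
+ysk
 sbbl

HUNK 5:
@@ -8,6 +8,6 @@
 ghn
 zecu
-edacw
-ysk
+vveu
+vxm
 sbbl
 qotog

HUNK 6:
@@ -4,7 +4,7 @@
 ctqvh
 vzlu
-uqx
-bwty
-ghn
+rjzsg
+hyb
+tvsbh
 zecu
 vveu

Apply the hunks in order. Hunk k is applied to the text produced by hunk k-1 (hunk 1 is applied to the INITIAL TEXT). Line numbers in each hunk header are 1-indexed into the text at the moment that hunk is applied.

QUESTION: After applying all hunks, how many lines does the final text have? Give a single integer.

Hunk 1: at line 1 remove [dknj,hsj] add [ggwqd,osz] -> 12 lines: merc ggwqd osz ctqvh vzlu mkh ghn zecu hzzie mmofc dlx qotog
Hunk 2: at line 8 remove [hzzie,mmofc,dlx] add [xgi,sbbl] -> 11 lines: merc ggwqd osz ctqvh vzlu mkh ghn zecu xgi sbbl qotog
Hunk 3: at line 5 remove [mkh] add [uqx,bwty] -> 12 lines: merc ggwqd osz ctqvh vzlu uqx bwty ghn zecu xgi sbbl qotog
Hunk 4: at line 9 remove [xgi] add [edacw,ysk] -> 13 lines: merc ggwqd osz ctqvh vzlu uqx bwty ghn zecu edacw ysk sbbl qotog
Hunk 5: at line 8 remove [edacw,ysk] add [vveu,vxm] -> 13 lines: merc ggwqd osz ctqvh vzlu uqx bwty ghn zecu vveu vxm sbbl qotog
Hunk 6: at line 4 remove [uqx,bwty,ghn] add [rjzsg,hyb,tvsbh] -> 13 lines: merc ggwqd osz ctqvh vzlu rjzsg hyb tvsbh zecu vveu vxm sbbl qotog
Final line count: 13

Answer: 13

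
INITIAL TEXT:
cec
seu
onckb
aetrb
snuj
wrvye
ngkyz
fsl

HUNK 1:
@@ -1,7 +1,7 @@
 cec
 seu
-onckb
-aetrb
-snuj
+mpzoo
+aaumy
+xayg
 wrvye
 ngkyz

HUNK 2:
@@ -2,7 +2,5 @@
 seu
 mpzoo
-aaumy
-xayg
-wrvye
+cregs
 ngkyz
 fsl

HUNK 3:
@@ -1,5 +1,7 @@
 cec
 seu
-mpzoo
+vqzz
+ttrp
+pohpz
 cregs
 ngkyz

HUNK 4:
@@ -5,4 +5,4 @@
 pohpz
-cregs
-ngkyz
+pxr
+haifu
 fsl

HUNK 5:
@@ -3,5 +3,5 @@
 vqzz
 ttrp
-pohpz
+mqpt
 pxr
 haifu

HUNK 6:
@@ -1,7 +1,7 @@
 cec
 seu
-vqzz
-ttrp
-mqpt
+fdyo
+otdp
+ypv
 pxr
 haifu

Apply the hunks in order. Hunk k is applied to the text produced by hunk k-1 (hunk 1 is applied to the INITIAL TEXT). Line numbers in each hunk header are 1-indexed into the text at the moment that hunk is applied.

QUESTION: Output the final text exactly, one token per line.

Answer: cec
seu
fdyo
otdp
ypv
pxr
haifu
fsl

Derivation:
Hunk 1: at line 1 remove [onckb,aetrb,snuj] add [mpzoo,aaumy,xayg] -> 8 lines: cec seu mpzoo aaumy xayg wrvye ngkyz fsl
Hunk 2: at line 2 remove [aaumy,xayg,wrvye] add [cregs] -> 6 lines: cec seu mpzoo cregs ngkyz fsl
Hunk 3: at line 1 remove [mpzoo] add [vqzz,ttrp,pohpz] -> 8 lines: cec seu vqzz ttrp pohpz cregs ngkyz fsl
Hunk 4: at line 5 remove [cregs,ngkyz] add [pxr,haifu] -> 8 lines: cec seu vqzz ttrp pohpz pxr haifu fsl
Hunk 5: at line 3 remove [pohpz] add [mqpt] -> 8 lines: cec seu vqzz ttrp mqpt pxr haifu fsl
Hunk 6: at line 1 remove [vqzz,ttrp,mqpt] add [fdyo,otdp,ypv] -> 8 lines: cec seu fdyo otdp ypv pxr haifu fsl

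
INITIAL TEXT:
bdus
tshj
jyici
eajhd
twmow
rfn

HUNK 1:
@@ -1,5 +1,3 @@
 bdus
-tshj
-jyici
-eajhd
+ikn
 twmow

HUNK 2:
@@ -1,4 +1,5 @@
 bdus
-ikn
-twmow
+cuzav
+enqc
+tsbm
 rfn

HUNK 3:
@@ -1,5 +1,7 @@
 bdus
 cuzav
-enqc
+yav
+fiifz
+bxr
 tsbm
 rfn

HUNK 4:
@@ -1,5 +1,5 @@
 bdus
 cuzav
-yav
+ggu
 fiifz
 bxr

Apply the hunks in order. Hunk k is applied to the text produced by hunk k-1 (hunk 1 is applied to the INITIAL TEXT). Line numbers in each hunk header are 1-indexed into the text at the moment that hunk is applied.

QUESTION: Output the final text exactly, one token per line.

Hunk 1: at line 1 remove [tshj,jyici,eajhd] add [ikn] -> 4 lines: bdus ikn twmow rfn
Hunk 2: at line 1 remove [ikn,twmow] add [cuzav,enqc,tsbm] -> 5 lines: bdus cuzav enqc tsbm rfn
Hunk 3: at line 1 remove [enqc] add [yav,fiifz,bxr] -> 7 lines: bdus cuzav yav fiifz bxr tsbm rfn
Hunk 4: at line 1 remove [yav] add [ggu] -> 7 lines: bdus cuzav ggu fiifz bxr tsbm rfn

Answer: bdus
cuzav
ggu
fiifz
bxr
tsbm
rfn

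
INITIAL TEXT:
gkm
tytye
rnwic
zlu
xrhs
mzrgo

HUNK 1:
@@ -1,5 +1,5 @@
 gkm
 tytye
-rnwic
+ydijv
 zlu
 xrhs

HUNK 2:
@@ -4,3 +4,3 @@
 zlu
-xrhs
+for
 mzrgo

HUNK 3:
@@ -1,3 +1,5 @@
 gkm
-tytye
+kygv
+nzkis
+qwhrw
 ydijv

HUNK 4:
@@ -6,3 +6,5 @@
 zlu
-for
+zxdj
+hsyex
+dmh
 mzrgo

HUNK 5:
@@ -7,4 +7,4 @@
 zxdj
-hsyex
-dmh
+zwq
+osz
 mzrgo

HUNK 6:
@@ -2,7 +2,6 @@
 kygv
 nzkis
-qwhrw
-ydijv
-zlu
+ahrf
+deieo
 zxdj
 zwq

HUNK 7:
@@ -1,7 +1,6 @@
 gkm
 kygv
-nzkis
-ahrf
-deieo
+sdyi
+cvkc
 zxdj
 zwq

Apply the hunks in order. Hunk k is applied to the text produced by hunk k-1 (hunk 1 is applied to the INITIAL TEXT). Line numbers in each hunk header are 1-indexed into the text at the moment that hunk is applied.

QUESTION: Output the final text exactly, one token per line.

Hunk 1: at line 1 remove [rnwic] add [ydijv] -> 6 lines: gkm tytye ydijv zlu xrhs mzrgo
Hunk 2: at line 4 remove [xrhs] add [for] -> 6 lines: gkm tytye ydijv zlu for mzrgo
Hunk 3: at line 1 remove [tytye] add [kygv,nzkis,qwhrw] -> 8 lines: gkm kygv nzkis qwhrw ydijv zlu for mzrgo
Hunk 4: at line 6 remove [for] add [zxdj,hsyex,dmh] -> 10 lines: gkm kygv nzkis qwhrw ydijv zlu zxdj hsyex dmh mzrgo
Hunk 5: at line 7 remove [hsyex,dmh] add [zwq,osz] -> 10 lines: gkm kygv nzkis qwhrw ydijv zlu zxdj zwq osz mzrgo
Hunk 6: at line 2 remove [qwhrw,ydijv,zlu] add [ahrf,deieo] -> 9 lines: gkm kygv nzkis ahrf deieo zxdj zwq osz mzrgo
Hunk 7: at line 1 remove [nzkis,ahrf,deieo] add [sdyi,cvkc] -> 8 lines: gkm kygv sdyi cvkc zxdj zwq osz mzrgo

Answer: gkm
kygv
sdyi
cvkc
zxdj
zwq
osz
mzrgo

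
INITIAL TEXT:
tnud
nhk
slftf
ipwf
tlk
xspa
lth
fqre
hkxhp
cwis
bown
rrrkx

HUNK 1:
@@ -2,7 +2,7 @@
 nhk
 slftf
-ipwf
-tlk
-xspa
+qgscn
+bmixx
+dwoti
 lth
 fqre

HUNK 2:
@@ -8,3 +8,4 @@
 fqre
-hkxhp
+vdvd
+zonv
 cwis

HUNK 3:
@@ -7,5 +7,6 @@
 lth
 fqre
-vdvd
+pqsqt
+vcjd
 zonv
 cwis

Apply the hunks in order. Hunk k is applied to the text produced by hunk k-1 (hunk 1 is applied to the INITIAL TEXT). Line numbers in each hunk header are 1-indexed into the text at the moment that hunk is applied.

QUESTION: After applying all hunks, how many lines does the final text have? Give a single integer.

Hunk 1: at line 2 remove [ipwf,tlk,xspa] add [qgscn,bmixx,dwoti] -> 12 lines: tnud nhk slftf qgscn bmixx dwoti lth fqre hkxhp cwis bown rrrkx
Hunk 2: at line 8 remove [hkxhp] add [vdvd,zonv] -> 13 lines: tnud nhk slftf qgscn bmixx dwoti lth fqre vdvd zonv cwis bown rrrkx
Hunk 3: at line 7 remove [vdvd] add [pqsqt,vcjd] -> 14 lines: tnud nhk slftf qgscn bmixx dwoti lth fqre pqsqt vcjd zonv cwis bown rrrkx
Final line count: 14

Answer: 14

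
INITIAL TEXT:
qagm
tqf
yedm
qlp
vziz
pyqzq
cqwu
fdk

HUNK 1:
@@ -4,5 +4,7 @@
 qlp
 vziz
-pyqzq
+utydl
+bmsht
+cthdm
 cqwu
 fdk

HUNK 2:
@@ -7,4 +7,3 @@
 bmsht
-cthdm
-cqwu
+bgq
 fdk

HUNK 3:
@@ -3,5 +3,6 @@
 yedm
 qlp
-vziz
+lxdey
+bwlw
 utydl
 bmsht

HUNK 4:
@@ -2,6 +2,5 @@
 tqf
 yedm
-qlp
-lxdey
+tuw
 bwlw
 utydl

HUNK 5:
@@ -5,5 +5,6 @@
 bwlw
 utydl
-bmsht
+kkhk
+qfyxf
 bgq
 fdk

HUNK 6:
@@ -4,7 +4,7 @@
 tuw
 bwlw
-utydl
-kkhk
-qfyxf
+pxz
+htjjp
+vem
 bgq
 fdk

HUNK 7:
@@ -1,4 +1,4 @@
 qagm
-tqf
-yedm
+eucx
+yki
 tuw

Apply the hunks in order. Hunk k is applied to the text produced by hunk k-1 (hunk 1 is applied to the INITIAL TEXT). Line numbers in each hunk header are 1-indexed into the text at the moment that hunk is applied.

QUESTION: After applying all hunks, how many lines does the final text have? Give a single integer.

Answer: 10

Derivation:
Hunk 1: at line 4 remove [pyqzq] add [utydl,bmsht,cthdm] -> 10 lines: qagm tqf yedm qlp vziz utydl bmsht cthdm cqwu fdk
Hunk 2: at line 7 remove [cthdm,cqwu] add [bgq] -> 9 lines: qagm tqf yedm qlp vziz utydl bmsht bgq fdk
Hunk 3: at line 3 remove [vziz] add [lxdey,bwlw] -> 10 lines: qagm tqf yedm qlp lxdey bwlw utydl bmsht bgq fdk
Hunk 4: at line 2 remove [qlp,lxdey] add [tuw] -> 9 lines: qagm tqf yedm tuw bwlw utydl bmsht bgq fdk
Hunk 5: at line 5 remove [bmsht] add [kkhk,qfyxf] -> 10 lines: qagm tqf yedm tuw bwlw utydl kkhk qfyxf bgq fdk
Hunk 6: at line 4 remove [utydl,kkhk,qfyxf] add [pxz,htjjp,vem] -> 10 lines: qagm tqf yedm tuw bwlw pxz htjjp vem bgq fdk
Hunk 7: at line 1 remove [tqf,yedm] add [eucx,yki] -> 10 lines: qagm eucx yki tuw bwlw pxz htjjp vem bgq fdk
Final line count: 10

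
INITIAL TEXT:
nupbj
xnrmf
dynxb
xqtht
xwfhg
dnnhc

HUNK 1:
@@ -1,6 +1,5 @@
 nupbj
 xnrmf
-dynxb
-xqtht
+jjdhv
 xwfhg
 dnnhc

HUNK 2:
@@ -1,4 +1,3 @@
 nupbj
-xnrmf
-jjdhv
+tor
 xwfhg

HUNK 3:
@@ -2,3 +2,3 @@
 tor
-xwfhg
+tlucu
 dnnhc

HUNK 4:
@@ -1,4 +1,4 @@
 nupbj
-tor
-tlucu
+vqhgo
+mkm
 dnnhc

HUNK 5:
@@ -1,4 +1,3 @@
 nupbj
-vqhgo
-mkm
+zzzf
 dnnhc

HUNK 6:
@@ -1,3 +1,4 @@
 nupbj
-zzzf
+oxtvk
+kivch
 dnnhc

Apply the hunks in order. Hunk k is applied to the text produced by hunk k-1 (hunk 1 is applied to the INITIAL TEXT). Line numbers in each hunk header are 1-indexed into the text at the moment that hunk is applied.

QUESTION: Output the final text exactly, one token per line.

Answer: nupbj
oxtvk
kivch
dnnhc

Derivation:
Hunk 1: at line 1 remove [dynxb,xqtht] add [jjdhv] -> 5 lines: nupbj xnrmf jjdhv xwfhg dnnhc
Hunk 2: at line 1 remove [xnrmf,jjdhv] add [tor] -> 4 lines: nupbj tor xwfhg dnnhc
Hunk 3: at line 2 remove [xwfhg] add [tlucu] -> 4 lines: nupbj tor tlucu dnnhc
Hunk 4: at line 1 remove [tor,tlucu] add [vqhgo,mkm] -> 4 lines: nupbj vqhgo mkm dnnhc
Hunk 5: at line 1 remove [vqhgo,mkm] add [zzzf] -> 3 lines: nupbj zzzf dnnhc
Hunk 6: at line 1 remove [zzzf] add [oxtvk,kivch] -> 4 lines: nupbj oxtvk kivch dnnhc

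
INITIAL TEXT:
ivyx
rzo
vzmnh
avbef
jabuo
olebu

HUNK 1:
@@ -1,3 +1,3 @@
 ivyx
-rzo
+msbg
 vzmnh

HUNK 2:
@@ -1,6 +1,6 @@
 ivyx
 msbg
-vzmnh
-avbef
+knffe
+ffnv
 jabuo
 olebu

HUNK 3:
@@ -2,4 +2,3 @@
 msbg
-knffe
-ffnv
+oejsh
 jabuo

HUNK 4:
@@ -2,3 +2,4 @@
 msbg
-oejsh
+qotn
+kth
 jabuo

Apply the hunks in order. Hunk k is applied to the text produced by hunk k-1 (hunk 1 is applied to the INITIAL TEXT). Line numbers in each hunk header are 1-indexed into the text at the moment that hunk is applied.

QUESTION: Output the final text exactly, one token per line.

Answer: ivyx
msbg
qotn
kth
jabuo
olebu

Derivation:
Hunk 1: at line 1 remove [rzo] add [msbg] -> 6 lines: ivyx msbg vzmnh avbef jabuo olebu
Hunk 2: at line 1 remove [vzmnh,avbef] add [knffe,ffnv] -> 6 lines: ivyx msbg knffe ffnv jabuo olebu
Hunk 3: at line 2 remove [knffe,ffnv] add [oejsh] -> 5 lines: ivyx msbg oejsh jabuo olebu
Hunk 4: at line 2 remove [oejsh] add [qotn,kth] -> 6 lines: ivyx msbg qotn kth jabuo olebu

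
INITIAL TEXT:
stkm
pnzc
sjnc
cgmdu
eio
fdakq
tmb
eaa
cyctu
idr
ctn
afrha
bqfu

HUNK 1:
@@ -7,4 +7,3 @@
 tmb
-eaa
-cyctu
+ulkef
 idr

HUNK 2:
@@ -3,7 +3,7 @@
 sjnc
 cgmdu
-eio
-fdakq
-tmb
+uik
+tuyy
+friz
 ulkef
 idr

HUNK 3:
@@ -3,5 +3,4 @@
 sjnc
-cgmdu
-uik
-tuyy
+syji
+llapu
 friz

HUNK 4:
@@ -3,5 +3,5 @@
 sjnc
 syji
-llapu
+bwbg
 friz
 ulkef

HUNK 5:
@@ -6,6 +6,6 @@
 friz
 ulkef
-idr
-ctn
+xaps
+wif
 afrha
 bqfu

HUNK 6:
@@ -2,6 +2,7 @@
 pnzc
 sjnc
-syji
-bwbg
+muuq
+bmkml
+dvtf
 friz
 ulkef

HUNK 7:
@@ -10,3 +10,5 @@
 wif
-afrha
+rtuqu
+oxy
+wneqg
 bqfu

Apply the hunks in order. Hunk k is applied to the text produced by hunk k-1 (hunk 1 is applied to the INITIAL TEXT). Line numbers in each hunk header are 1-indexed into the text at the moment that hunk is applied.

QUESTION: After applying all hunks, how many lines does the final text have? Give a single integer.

Answer: 14

Derivation:
Hunk 1: at line 7 remove [eaa,cyctu] add [ulkef] -> 12 lines: stkm pnzc sjnc cgmdu eio fdakq tmb ulkef idr ctn afrha bqfu
Hunk 2: at line 3 remove [eio,fdakq,tmb] add [uik,tuyy,friz] -> 12 lines: stkm pnzc sjnc cgmdu uik tuyy friz ulkef idr ctn afrha bqfu
Hunk 3: at line 3 remove [cgmdu,uik,tuyy] add [syji,llapu] -> 11 lines: stkm pnzc sjnc syji llapu friz ulkef idr ctn afrha bqfu
Hunk 4: at line 3 remove [llapu] add [bwbg] -> 11 lines: stkm pnzc sjnc syji bwbg friz ulkef idr ctn afrha bqfu
Hunk 5: at line 6 remove [idr,ctn] add [xaps,wif] -> 11 lines: stkm pnzc sjnc syji bwbg friz ulkef xaps wif afrha bqfu
Hunk 6: at line 2 remove [syji,bwbg] add [muuq,bmkml,dvtf] -> 12 lines: stkm pnzc sjnc muuq bmkml dvtf friz ulkef xaps wif afrha bqfu
Hunk 7: at line 10 remove [afrha] add [rtuqu,oxy,wneqg] -> 14 lines: stkm pnzc sjnc muuq bmkml dvtf friz ulkef xaps wif rtuqu oxy wneqg bqfu
Final line count: 14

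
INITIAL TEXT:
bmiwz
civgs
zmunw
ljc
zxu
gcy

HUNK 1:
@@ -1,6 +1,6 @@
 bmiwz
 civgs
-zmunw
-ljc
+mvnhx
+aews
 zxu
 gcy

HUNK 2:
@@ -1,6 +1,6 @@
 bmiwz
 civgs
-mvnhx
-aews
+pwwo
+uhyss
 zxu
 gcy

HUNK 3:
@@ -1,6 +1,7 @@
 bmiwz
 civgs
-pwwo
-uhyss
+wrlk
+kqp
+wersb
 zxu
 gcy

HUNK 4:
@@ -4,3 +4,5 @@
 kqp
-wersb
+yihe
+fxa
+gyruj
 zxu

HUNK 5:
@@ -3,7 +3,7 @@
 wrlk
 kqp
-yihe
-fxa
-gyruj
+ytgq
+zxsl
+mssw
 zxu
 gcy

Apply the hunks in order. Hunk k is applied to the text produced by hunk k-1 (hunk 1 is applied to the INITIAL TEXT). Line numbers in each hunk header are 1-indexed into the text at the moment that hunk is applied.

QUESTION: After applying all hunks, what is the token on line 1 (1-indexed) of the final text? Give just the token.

Answer: bmiwz

Derivation:
Hunk 1: at line 1 remove [zmunw,ljc] add [mvnhx,aews] -> 6 lines: bmiwz civgs mvnhx aews zxu gcy
Hunk 2: at line 1 remove [mvnhx,aews] add [pwwo,uhyss] -> 6 lines: bmiwz civgs pwwo uhyss zxu gcy
Hunk 3: at line 1 remove [pwwo,uhyss] add [wrlk,kqp,wersb] -> 7 lines: bmiwz civgs wrlk kqp wersb zxu gcy
Hunk 4: at line 4 remove [wersb] add [yihe,fxa,gyruj] -> 9 lines: bmiwz civgs wrlk kqp yihe fxa gyruj zxu gcy
Hunk 5: at line 3 remove [yihe,fxa,gyruj] add [ytgq,zxsl,mssw] -> 9 lines: bmiwz civgs wrlk kqp ytgq zxsl mssw zxu gcy
Final line 1: bmiwz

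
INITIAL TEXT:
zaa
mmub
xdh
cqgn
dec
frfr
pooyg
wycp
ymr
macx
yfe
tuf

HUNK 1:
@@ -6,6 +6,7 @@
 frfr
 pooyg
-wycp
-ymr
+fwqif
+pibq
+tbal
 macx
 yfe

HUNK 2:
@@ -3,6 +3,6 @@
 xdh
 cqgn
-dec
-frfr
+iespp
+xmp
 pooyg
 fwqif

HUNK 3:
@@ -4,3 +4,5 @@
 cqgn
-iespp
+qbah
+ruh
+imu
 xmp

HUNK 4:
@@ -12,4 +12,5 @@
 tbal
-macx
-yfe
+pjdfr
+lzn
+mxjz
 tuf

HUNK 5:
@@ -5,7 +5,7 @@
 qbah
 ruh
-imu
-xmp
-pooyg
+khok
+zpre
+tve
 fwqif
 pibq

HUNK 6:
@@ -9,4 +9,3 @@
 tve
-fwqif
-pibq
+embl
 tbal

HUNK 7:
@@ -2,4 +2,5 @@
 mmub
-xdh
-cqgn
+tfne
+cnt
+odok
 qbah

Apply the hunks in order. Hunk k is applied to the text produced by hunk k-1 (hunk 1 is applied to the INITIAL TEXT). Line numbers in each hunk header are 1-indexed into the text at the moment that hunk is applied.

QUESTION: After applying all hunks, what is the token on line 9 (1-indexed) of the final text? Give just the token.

Hunk 1: at line 6 remove [wycp,ymr] add [fwqif,pibq,tbal] -> 13 lines: zaa mmub xdh cqgn dec frfr pooyg fwqif pibq tbal macx yfe tuf
Hunk 2: at line 3 remove [dec,frfr] add [iespp,xmp] -> 13 lines: zaa mmub xdh cqgn iespp xmp pooyg fwqif pibq tbal macx yfe tuf
Hunk 3: at line 4 remove [iespp] add [qbah,ruh,imu] -> 15 lines: zaa mmub xdh cqgn qbah ruh imu xmp pooyg fwqif pibq tbal macx yfe tuf
Hunk 4: at line 12 remove [macx,yfe] add [pjdfr,lzn,mxjz] -> 16 lines: zaa mmub xdh cqgn qbah ruh imu xmp pooyg fwqif pibq tbal pjdfr lzn mxjz tuf
Hunk 5: at line 5 remove [imu,xmp,pooyg] add [khok,zpre,tve] -> 16 lines: zaa mmub xdh cqgn qbah ruh khok zpre tve fwqif pibq tbal pjdfr lzn mxjz tuf
Hunk 6: at line 9 remove [fwqif,pibq] add [embl] -> 15 lines: zaa mmub xdh cqgn qbah ruh khok zpre tve embl tbal pjdfr lzn mxjz tuf
Hunk 7: at line 2 remove [xdh,cqgn] add [tfne,cnt,odok] -> 16 lines: zaa mmub tfne cnt odok qbah ruh khok zpre tve embl tbal pjdfr lzn mxjz tuf
Final line 9: zpre

Answer: zpre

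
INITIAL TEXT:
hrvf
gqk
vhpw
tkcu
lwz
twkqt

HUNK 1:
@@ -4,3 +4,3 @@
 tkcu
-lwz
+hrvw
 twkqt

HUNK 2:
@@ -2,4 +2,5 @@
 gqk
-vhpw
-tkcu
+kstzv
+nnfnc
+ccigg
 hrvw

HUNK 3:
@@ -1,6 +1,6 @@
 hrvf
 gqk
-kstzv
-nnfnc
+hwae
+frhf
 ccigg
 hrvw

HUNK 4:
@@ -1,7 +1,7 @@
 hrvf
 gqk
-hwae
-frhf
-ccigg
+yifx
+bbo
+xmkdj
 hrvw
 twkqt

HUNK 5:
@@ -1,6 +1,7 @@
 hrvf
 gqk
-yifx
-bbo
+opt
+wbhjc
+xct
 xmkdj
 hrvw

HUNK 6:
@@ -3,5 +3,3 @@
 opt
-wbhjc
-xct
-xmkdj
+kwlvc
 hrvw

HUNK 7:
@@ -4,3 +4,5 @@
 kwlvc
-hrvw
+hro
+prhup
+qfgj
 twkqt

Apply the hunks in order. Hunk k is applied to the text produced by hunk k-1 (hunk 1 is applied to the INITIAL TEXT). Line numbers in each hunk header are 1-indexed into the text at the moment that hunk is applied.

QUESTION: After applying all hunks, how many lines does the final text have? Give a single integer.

Answer: 8

Derivation:
Hunk 1: at line 4 remove [lwz] add [hrvw] -> 6 lines: hrvf gqk vhpw tkcu hrvw twkqt
Hunk 2: at line 2 remove [vhpw,tkcu] add [kstzv,nnfnc,ccigg] -> 7 lines: hrvf gqk kstzv nnfnc ccigg hrvw twkqt
Hunk 3: at line 1 remove [kstzv,nnfnc] add [hwae,frhf] -> 7 lines: hrvf gqk hwae frhf ccigg hrvw twkqt
Hunk 4: at line 1 remove [hwae,frhf,ccigg] add [yifx,bbo,xmkdj] -> 7 lines: hrvf gqk yifx bbo xmkdj hrvw twkqt
Hunk 5: at line 1 remove [yifx,bbo] add [opt,wbhjc,xct] -> 8 lines: hrvf gqk opt wbhjc xct xmkdj hrvw twkqt
Hunk 6: at line 3 remove [wbhjc,xct,xmkdj] add [kwlvc] -> 6 lines: hrvf gqk opt kwlvc hrvw twkqt
Hunk 7: at line 4 remove [hrvw] add [hro,prhup,qfgj] -> 8 lines: hrvf gqk opt kwlvc hro prhup qfgj twkqt
Final line count: 8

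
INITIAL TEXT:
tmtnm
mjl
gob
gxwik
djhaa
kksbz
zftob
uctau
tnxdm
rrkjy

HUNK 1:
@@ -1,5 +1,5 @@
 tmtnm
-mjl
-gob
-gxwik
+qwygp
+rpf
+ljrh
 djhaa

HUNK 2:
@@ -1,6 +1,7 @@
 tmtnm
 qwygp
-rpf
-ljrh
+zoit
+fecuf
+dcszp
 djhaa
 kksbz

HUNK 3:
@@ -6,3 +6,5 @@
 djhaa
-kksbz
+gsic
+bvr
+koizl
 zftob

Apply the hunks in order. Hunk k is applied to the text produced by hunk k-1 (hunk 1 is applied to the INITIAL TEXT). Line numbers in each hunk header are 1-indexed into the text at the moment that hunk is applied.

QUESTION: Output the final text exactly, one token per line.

Hunk 1: at line 1 remove [mjl,gob,gxwik] add [qwygp,rpf,ljrh] -> 10 lines: tmtnm qwygp rpf ljrh djhaa kksbz zftob uctau tnxdm rrkjy
Hunk 2: at line 1 remove [rpf,ljrh] add [zoit,fecuf,dcszp] -> 11 lines: tmtnm qwygp zoit fecuf dcszp djhaa kksbz zftob uctau tnxdm rrkjy
Hunk 3: at line 6 remove [kksbz] add [gsic,bvr,koizl] -> 13 lines: tmtnm qwygp zoit fecuf dcszp djhaa gsic bvr koizl zftob uctau tnxdm rrkjy

Answer: tmtnm
qwygp
zoit
fecuf
dcszp
djhaa
gsic
bvr
koizl
zftob
uctau
tnxdm
rrkjy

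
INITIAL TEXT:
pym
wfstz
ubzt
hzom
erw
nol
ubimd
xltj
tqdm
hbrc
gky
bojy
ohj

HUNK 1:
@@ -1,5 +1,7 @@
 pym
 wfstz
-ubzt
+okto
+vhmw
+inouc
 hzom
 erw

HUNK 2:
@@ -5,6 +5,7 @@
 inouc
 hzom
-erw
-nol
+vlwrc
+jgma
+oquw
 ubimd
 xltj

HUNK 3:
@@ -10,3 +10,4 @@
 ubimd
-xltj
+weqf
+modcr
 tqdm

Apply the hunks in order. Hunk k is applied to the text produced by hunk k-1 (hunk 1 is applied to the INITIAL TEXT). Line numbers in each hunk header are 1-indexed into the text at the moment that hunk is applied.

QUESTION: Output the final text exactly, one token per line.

Hunk 1: at line 1 remove [ubzt] add [okto,vhmw,inouc] -> 15 lines: pym wfstz okto vhmw inouc hzom erw nol ubimd xltj tqdm hbrc gky bojy ohj
Hunk 2: at line 5 remove [erw,nol] add [vlwrc,jgma,oquw] -> 16 lines: pym wfstz okto vhmw inouc hzom vlwrc jgma oquw ubimd xltj tqdm hbrc gky bojy ohj
Hunk 3: at line 10 remove [xltj] add [weqf,modcr] -> 17 lines: pym wfstz okto vhmw inouc hzom vlwrc jgma oquw ubimd weqf modcr tqdm hbrc gky bojy ohj

Answer: pym
wfstz
okto
vhmw
inouc
hzom
vlwrc
jgma
oquw
ubimd
weqf
modcr
tqdm
hbrc
gky
bojy
ohj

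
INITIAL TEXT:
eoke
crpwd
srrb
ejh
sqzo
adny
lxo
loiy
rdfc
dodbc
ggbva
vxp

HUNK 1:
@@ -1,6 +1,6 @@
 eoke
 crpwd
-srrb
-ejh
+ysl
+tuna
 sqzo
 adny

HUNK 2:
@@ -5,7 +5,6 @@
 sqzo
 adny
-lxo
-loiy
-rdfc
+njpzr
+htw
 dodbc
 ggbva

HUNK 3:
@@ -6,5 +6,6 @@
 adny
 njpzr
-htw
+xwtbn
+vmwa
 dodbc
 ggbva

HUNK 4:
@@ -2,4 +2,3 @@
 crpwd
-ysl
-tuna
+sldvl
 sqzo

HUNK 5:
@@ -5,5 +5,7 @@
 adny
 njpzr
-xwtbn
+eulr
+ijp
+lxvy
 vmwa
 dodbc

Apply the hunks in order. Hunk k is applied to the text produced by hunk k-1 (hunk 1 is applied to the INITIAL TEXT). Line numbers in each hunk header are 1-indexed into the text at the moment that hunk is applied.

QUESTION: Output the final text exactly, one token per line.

Answer: eoke
crpwd
sldvl
sqzo
adny
njpzr
eulr
ijp
lxvy
vmwa
dodbc
ggbva
vxp

Derivation:
Hunk 1: at line 1 remove [srrb,ejh] add [ysl,tuna] -> 12 lines: eoke crpwd ysl tuna sqzo adny lxo loiy rdfc dodbc ggbva vxp
Hunk 2: at line 5 remove [lxo,loiy,rdfc] add [njpzr,htw] -> 11 lines: eoke crpwd ysl tuna sqzo adny njpzr htw dodbc ggbva vxp
Hunk 3: at line 6 remove [htw] add [xwtbn,vmwa] -> 12 lines: eoke crpwd ysl tuna sqzo adny njpzr xwtbn vmwa dodbc ggbva vxp
Hunk 4: at line 2 remove [ysl,tuna] add [sldvl] -> 11 lines: eoke crpwd sldvl sqzo adny njpzr xwtbn vmwa dodbc ggbva vxp
Hunk 5: at line 5 remove [xwtbn] add [eulr,ijp,lxvy] -> 13 lines: eoke crpwd sldvl sqzo adny njpzr eulr ijp lxvy vmwa dodbc ggbva vxp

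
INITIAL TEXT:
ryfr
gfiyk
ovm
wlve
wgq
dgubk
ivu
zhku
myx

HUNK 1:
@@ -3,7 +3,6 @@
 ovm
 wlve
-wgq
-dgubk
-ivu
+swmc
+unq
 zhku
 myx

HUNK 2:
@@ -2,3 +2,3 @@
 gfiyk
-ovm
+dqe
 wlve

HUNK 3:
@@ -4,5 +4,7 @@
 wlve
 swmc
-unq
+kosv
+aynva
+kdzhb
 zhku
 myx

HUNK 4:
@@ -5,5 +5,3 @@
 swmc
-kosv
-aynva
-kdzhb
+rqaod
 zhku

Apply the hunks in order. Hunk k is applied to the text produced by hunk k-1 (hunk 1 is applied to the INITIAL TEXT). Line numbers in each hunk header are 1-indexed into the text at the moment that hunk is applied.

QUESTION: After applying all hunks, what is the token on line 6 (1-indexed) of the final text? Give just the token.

Hunk 1: at line 3 remove [wgq,dgubk,ivu] add [swmc,unq] -> 8 lines: ryfr gfiyk ovm wlve swmc unq zhku myx
Hunk 2: at line 2 remove [ovm] add [dqe] -> 8 lines: ryfr gfiyk dqe wlve swmc unq zhku myx
Hunk 3: at line 4 remove [unq] add [kosv,aynva,kdzhb] -> 10 lines: ryfr gfiyk dqe wlve swmc kosv aynva kdzhb zhku myx
Hunk 4: at line 5 remove [kosv,aynva,kdzhb] add [rqaod] -> 8 lines: ryfr gfiyk dqe wlve swmc rqaod zhku myx
Final line 6: rqaod

Answer: rqaod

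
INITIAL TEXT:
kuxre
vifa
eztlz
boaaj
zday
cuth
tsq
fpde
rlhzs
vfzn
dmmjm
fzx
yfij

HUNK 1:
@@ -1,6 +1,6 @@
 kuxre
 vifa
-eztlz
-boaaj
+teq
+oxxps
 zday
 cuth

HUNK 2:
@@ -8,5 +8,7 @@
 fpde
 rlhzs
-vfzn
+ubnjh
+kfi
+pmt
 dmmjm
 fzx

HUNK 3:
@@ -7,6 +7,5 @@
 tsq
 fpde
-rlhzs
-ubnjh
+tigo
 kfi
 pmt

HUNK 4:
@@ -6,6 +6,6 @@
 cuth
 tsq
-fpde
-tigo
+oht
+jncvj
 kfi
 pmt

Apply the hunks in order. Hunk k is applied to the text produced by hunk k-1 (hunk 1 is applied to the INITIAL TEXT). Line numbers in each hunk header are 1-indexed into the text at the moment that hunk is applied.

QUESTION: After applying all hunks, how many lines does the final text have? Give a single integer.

Answer: 14

Derivation:
Hunk 1: at line 1 remove [eztlz,boaaj] add [teq,oxxps] -> 13 lines: kuxre vifa teq oxxps zday cuth tsq fpde rlhzs vfzn dmmjm fzx yfij
Hunk 2: at line 8 remove [vfzn] add [ubnjh,kfi,pmt] -> 15 lines: kuxre vifa teq oxxps zday cuth tsq fpde rlhzs ubnjh kfi pmt dmmjm fzx yfij
Hunk 3: at line 7 remove [rlhzs,ubnjh] add [tigo] -> 14 lines: kuxre vifa teq oxxps zday cuth tsq fpde tigo kfi pmt dmmjm fzx yfij
Hunk 4: at line 6 remove [fpde,tigo] add [oht,jncvj] -> 14 lines: kuxre vifa teq oxxps zday cuth tsq oht jncvj kfi pmt dmmjm fzx yfij
Final line count: 14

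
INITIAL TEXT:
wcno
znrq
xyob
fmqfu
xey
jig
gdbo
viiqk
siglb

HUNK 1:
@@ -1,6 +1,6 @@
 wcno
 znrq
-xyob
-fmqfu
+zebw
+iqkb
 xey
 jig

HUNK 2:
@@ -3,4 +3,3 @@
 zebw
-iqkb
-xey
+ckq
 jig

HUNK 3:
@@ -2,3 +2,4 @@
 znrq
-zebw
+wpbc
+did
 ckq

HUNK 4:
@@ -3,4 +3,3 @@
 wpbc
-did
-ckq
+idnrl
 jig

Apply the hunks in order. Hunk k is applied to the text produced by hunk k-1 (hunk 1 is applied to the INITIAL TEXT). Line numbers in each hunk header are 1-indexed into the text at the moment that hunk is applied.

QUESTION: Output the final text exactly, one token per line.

Answer: wcno
znrq
wpbc
idnrl
jig
gdbo
viiqk
siglb

Derivation:
Hunk 1: at line 1 remove [xyob,fmqfu] add [zebw,iqkb] -> 9 lines: wcno znrq zebw iqkb xey jig gdbo viiqk siglb
Hunk 2: at line 3 remove [iqkb,xey] add [ckq] -> 8 lines: wcno znrq zebw ckq jig gdbo viiqk siglb
Hunk 3: at line 2 remove [zebw] add [wpbc,did] -> 9 lines: wcno znrq wpbc did ckq jig gdbo viiqk siglb
Hunk 4: at line 3 remove [did,ckq] add [idnrl] -> 8 lines: wcno znrq wpbc idnrl jig gdbo viiqk siglb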